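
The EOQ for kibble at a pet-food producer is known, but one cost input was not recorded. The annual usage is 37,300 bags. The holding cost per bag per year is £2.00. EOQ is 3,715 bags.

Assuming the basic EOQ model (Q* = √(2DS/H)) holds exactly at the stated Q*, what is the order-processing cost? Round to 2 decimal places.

£370.01

From Q* = √(2DS/H) ⇒ Q*² = 2DS/H.
S = Q²H / (2D) = 3,715² × 2 / (2 × 37,300) = 370.0060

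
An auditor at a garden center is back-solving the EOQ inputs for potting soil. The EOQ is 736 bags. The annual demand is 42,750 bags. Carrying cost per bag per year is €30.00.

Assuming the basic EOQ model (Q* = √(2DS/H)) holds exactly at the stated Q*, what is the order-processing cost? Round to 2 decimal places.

From Q* = √(2DS/H) ⇒ Q*² = 2DS/H.
S = Q²H / (2D) = 736² × 30 / (2 × 42,750) = 190.0688

€190.07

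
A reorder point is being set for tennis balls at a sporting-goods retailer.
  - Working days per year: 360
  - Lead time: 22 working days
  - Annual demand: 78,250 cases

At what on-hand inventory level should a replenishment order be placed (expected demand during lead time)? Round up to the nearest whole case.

4,782 cases

Daily demand d = 78,250 / 360 = 217.361 cases/day
Demand during lead time = 217.361 × 22 = 4,781.94
Reorder point = 4,781.94 → round up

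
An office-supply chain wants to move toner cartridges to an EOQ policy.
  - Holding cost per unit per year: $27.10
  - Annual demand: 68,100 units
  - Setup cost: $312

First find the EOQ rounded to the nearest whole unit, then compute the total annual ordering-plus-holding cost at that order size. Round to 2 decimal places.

Q* = √(2·D·S / H) = √(2·68,100·312 / 27.1) = √1,568,059.0 ≈ 1,252.22 → Q = 1,252 units
Ordering: D/Q × S = 68,100/1,252 × $312 = $16,970.61
Holding:  Q/2 × H = 1,252/2 × $27.1 = $16,964.60
Total = $16,970.61 + $16,964.60 = $33,935.21

$33,935.21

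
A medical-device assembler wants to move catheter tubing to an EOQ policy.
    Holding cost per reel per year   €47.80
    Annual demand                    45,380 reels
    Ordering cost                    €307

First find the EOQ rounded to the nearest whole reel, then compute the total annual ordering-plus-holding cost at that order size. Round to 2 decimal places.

€36,494.76

2DS/H = 2·45,380·307/47.8 = 582,914.64
EOQ = √582,914.64 ≈ 763.49 → Q = 763 reels
Annual ordering cost = (D/Q)·S = (45,380/763) × 307 = €18,259.06
Annual holding cost  = (Q/2)·H = (763/2) × 47.8 = €18,235.70
Total = €18,259.06 + €18,235.70 = €36,494.76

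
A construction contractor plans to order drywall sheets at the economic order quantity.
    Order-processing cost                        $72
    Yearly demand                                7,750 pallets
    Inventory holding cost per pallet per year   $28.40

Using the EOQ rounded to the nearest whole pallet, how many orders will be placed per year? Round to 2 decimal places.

39.14 orders per year

2DS/H = 2·7,750·72/28.4 = 39,295.77
EOQ = √39,295.77 ≈ 198.23 → Q = 198
N = D/Q = 7,750/198 ≈ 39.141 orders/yr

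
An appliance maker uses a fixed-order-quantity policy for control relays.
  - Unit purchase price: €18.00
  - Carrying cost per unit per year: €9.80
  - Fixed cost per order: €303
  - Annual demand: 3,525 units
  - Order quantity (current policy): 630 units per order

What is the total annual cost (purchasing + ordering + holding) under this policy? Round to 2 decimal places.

€68,232.36

Annual ordering cost = (D/Q)·S = (3,525/630) × 303 = €1,695.36
Annual holding cost  = (Q/2)·H = (630/2) × 9.8 = €3,087.00
Purchase cost = D·C = 3,525 × 18 = €63,450.00
Total = €1,695.36 + €3,087.00 + €63,450.00 = €68,232.36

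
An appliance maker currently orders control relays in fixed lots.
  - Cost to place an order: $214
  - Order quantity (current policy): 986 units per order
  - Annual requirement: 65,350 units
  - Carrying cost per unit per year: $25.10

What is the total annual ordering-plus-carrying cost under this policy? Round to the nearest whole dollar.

Orders/yr = 65,350/986 = 66.278; ordering cost = 66.278 × $214 = $14,183.47
Average inventory = 986/2 = 493; holding cost = 493 × $25.1 = $12,374.30
Total = $14,183.47 + $12,374.30 = $26,557.77

$26,558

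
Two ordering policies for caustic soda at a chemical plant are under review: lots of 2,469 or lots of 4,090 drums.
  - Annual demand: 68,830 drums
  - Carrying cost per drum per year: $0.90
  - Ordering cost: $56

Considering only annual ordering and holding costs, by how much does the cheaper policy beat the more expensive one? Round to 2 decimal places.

Annual cost at Q: ordering D·S/Q plus holding Q·H/2.
TC(2,469) = (68,830/2,469)×56 + (2,469/2)×0.9 = $2,672.20
TC(4,090) = (68,830/4,090)×56 + (4,090/2)×0.9 = $2,782.92
Lots of 2,469 are cheaper by $110.72.

$110.72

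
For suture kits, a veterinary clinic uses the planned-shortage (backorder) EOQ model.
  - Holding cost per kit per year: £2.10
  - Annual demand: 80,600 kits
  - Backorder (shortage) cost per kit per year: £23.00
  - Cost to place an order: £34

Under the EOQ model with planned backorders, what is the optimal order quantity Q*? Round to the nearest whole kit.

Q* = √(2DS/H) · √((H + b)/b)
   = √(2 × 80,600 × 34 / 2.1) · √((2.1 + 23) / 23)
   = 1,615.520 × 1.0447 ≈ 1,687.66

1,688 kits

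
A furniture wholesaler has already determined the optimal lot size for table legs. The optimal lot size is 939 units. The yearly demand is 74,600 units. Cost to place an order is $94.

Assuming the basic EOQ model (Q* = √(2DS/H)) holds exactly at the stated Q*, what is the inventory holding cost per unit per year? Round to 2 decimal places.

Since Q* = (2DS/H)^½, squaring gives Q*²·H = 2DS.
H = 2DS / Q² = 2 × 74,600 × 94 / 939² = 15.9062

$15.91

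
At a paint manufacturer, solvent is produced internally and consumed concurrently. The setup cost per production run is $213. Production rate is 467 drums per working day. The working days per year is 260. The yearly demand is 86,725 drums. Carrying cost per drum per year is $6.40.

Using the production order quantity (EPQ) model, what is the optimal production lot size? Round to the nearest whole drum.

d = 86,725/260 = 333.5577 drums/day;  effective holding cost H(1 − d/p) = 6.4·(1 − 333.5577/467) = 1.82876
Q* = √(2DS / H_eff) = √(2·86,725·213 / 1.82876) ≈ 4,494.68

4,495 drums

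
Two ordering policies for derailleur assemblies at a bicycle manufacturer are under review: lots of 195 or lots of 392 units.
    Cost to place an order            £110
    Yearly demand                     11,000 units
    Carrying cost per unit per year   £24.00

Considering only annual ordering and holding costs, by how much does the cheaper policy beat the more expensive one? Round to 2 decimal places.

For each Q, cost = (D/Q)·S + (Q/2)·H.
TC(195) = (11,000/195)×110 + (195/2)×24 = £8,545.13
TC(392) = (11,000/392)×110 + (392/2)×24 = £7,790.73
|ΔTC| = |£8,545.13 − £7,790.73| = £754.39

£754.39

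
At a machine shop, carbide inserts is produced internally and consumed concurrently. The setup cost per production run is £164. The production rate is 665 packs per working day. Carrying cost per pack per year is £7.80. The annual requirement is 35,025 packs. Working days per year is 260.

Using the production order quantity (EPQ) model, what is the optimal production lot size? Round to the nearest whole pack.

d = 35,025/260 = 134.7115 packs/day;  effective holding cost H(1 − d/p) = 7.8·(1 − 134.7115/665) = 6.21992
Q* = √(2DS / H_eff) = √(2·35,025·164 / 6.21992) ≈ 1,359.04

1,359 packs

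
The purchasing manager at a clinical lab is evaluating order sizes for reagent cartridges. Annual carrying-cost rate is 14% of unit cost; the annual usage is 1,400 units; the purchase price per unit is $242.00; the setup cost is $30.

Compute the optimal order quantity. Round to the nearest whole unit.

50 units

Holding cost per unit per year: H = 14% × $242 = $33.8800
EOQ = √(2DS/H) = √(2 × 1,400 × 30 / 33.88)
    = √(2,479.34) ≈ 49.79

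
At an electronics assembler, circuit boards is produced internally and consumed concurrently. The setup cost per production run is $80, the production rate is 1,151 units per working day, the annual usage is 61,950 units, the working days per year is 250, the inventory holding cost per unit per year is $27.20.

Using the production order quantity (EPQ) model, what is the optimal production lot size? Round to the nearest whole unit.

Daily demand d = 61,950/250 = 247.800; p = 1151; 1 − d/p = 0.78471
EPQ = √(2DS / (H(1 − d/p)))
    = √(2 × 61,950 × 80 / (27.2 × 0.78471)) ≈ 681.46

681 units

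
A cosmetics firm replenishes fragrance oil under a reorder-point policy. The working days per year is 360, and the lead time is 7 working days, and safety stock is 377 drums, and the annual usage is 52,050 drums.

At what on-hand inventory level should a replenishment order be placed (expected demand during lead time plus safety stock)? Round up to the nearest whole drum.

Daily demand d = 52,050 / 360 = 144.583 drums/day
Demand during lead time = 144.583 × 7 = 1,012.08
Reorder point = 1,012.08 + 377 = 1,389.08 → round up

1,390 drums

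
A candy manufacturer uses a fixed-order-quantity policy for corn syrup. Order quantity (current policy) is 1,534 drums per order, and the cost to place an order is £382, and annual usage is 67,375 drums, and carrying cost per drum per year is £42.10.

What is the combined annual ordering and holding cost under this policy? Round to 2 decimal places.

£49,068.57

Annual ordering cost = (D/Q)·S = (67,375/1,534) × 382 = £16,777.87
Annual holding cost  = (Q/2)·H = (1,534/2) × 42.1 = £32,290.70
Total = £16,777.87 + £32,290.70 = £49,068.57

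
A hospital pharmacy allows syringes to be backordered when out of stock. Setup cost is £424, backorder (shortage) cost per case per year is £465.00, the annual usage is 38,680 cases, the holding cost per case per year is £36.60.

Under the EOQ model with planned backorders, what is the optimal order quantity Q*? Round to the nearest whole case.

Q* = √(2DS/H) · √((H + b)/b)
   = √(2 × 38,680 × 424 / 36.6) · √((36.6 + 465) / 465)
   = 946.674 × 1.0386 ≈ 983.22

983 cases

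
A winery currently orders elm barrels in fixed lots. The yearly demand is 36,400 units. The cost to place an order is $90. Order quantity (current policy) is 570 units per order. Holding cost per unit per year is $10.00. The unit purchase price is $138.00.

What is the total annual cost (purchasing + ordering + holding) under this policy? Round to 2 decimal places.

Ordering: D/Q × S = 36,400/570 × $90 = $5,747.37
Holding:  Q/2 × H = 570/2 × $10 = $2,850.00
Purchase cost = D·C = 36,400 × 138 = $5,023,200.00
Total = $5,747.37 + $2,850.00 + $5,023,200.00 = $5,031,797.37

$5,031,797.37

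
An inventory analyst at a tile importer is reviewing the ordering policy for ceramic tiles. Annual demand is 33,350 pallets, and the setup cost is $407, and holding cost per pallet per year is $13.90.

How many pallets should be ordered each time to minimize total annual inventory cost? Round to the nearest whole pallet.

1,398 pallets

2DS/H = 2·33,350·407/13.9 = 1,953,014.39
EOQ = √1,953,014.39 ≈ 1,397.50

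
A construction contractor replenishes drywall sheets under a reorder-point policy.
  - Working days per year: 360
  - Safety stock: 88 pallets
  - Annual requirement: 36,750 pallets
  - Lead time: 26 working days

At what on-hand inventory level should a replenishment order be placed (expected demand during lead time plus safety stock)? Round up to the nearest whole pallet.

Daily demand d = 36,750 / 360 = 102.083 pallets/day
Demand during lead time = 102.083 × 26 = 2,654.17
Reorder point = 2,654.17 + 88 = 2,742.17 → round up

2,743 pallets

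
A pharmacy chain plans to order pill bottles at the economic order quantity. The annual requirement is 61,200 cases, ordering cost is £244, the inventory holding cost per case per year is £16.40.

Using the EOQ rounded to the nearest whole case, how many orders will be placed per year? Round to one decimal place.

2DS/H = 2·61,200·244/16.4 = 1,821,073.17
EOQ = √1,821,073.17 ≈ 1,349.47 → Q = 1,349
N = D/Q = 61,200/1,349 ≈ 45.367 orders/yr

45.4 orders per year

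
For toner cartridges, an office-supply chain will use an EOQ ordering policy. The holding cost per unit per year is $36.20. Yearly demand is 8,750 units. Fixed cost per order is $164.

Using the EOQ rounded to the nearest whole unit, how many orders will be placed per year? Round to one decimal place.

31.0 orders per year

Optimal lot size Q* = (2 × 8,750 × $164 / $36.2)^½ ≈ 281.57 → Q = 282
N = D/Q = 8,750/282 ≈ 31.028 orders/yr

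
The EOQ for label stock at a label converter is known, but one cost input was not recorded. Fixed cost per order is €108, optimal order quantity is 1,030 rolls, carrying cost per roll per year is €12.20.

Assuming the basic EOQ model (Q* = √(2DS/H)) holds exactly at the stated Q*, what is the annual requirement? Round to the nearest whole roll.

From Q* = √(2DS/H) ⇒ Q*² = 2DS/H.
D = Q²H / (2S) = 1,030² × 12.2 / (2 × 108) = 59,921.20

59,921 rolls per year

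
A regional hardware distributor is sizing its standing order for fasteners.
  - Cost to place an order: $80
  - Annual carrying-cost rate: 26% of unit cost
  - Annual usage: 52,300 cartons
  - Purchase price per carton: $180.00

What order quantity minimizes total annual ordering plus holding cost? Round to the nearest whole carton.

Holding cost per carton per year: H = 26% × $180 = $46.8000
Q* = √(2·D·S / H) = √(2·52,300·80 / 46.8) = √178,803.4 ≈ 422.85

423 cartons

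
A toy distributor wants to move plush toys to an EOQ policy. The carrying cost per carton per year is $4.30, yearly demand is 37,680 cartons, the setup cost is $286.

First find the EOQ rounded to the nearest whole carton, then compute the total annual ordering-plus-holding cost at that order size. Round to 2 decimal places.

Optimal lot size Q* = (2 × 37,680 × $286 / $4.3)^½ ≈ 2,238.82 → Q = 2,239 cartons
Annual ordering cost = (D/Q)·S = (37,680/2,239) × 286 = $4,813.08
Annual holding cost  = (Q/2)·H = (2,239/2) × 4.3 = $4,813.85
Total = $4,813.08 + $4,813.85 = $9,626.93

$9,626.93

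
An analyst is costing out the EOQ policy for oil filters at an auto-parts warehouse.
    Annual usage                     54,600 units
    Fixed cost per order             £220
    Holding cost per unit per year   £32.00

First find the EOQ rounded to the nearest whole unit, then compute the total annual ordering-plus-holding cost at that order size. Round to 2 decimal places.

£27,726.67

EOQ = √(2DS/H) = √(2 × 54,600 × 220 / 32)
    = √(750,750.00) ≈ 866.46 → Q = 866 units
Ordering: D/Q × S = 54,600/866 × £220 = £13,870.67
Holding:  Q/2 × H = 866/2 × £32 = £13,856.00
Total = £13,870.67 + £13,856.00 = £27,726.67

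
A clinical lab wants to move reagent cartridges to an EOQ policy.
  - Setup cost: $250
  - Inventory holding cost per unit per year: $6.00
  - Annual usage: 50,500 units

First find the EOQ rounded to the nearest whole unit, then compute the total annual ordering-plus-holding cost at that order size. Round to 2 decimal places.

$12,308.53

EOQ = √(2DS/H) = √(2 × 50,500 × 250 / 6)
    = √(4,208,333.33) ≈ 2,051.42 → Q = 2,051 units
Orders/yr = 50,500/2,051 = 24.622; ordering cost = 24.622 × $250 = $6,155.53
Average inventory = 2,051/2 = 1025.5; holding cost = 1025.5 × $6 = $6,153.00
Total = $6,155.53 + $6,153.00 = $12,308.53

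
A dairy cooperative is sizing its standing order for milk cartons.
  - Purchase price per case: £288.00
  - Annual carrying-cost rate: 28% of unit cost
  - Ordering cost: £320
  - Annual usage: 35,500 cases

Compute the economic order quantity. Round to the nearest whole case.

531 cases

Holding cost per case per year: H = 28% × £288 = £80.6400
EOQ = √(2DS/H) = √(2 × 35,500 × 320 / 80.64)
    = √(281,746.03) ≈ 530.80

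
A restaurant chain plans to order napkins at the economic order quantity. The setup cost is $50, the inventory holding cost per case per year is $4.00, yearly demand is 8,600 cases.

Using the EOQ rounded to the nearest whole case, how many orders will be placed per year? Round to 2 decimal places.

18.53 orders per year

2DS/H = 2·8,600·50/4 = 215,000.00
EOQ = √215,000.00 ≈ 463.68 → Q = 464
Orders per year = D/Q = 8,600 / 464 = 18.534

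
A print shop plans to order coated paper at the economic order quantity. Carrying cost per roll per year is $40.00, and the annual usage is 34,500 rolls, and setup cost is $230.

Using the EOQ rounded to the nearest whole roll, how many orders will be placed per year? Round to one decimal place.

Optimal lot size Q* = (2 × 34,500 × $230 / $40)^½ ≈ 629.88 → Q = 630
Orders per year = D/Q = 34,500 / 630 = 54.762

54.8 orders per year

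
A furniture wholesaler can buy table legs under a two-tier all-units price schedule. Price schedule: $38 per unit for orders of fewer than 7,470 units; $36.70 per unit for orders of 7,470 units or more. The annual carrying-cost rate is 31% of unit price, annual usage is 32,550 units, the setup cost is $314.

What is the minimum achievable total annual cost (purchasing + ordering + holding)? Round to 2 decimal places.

H₁ = 31%×$38 = $11.7800;  H₂ = 31%×$36.70 = $11.3770
EOQ₁ = √(2×32,550×314/11.7800) = 1,317.29  (< 7,470, feasible at tier 1)
EOQ₂ = √(2×32,550×314/11.3770) = 1,340.42  (< 7,470 → use Q = 7,470 at tier-2 price)
TC(tier 1 (EOQ₁), Q≈1,317.3) = $1,252,417.72
TC(tier 2, Q≈7,470.0) = $1,238,446.33
Minimum at tier 2: $1,238,446.33

$1,238,446.33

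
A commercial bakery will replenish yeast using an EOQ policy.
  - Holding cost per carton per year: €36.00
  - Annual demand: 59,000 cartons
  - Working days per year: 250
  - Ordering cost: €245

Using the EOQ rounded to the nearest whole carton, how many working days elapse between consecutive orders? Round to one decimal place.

Optimal lot size Q* = (2 × 59,000 × €245 / €36)^½ ≈ 896.13 → Q = 896 cartons
T = Q/D × 250 days = 896/59,000 × 250 = 3.797 days

3.8 days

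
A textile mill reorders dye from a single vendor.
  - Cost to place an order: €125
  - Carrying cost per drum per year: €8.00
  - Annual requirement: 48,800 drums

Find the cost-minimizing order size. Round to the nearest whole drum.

Optimal lot size Q* = (2 × 48,800 × €125 / €8)^½ ≈ 1,234.91

1,235 drums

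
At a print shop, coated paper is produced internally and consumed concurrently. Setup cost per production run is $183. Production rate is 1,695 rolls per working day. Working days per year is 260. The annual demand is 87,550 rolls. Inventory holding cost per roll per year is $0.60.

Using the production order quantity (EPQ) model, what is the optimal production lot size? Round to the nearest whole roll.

8,164 rolls

Daily demand d = 87,550/260 = 336.731; p = 1695; 1 − d/p = 0.80134
EPQ = √(2DS / (H(1 − d/p)))
    = √(2 × 87,550 × 183 / (0.6 × 0.80134)) ≈ 8,163.66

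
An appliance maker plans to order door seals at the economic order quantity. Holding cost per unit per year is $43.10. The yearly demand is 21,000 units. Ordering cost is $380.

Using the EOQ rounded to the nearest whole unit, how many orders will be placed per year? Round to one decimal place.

34.5 orders per year

Optimal lot size Q* = (2 × 21,000 × $380 / $43.1)^½ ≈ 608.52 → Q = 609
N = D/Q = 21,000/609 ≈ 34.483 orders/yr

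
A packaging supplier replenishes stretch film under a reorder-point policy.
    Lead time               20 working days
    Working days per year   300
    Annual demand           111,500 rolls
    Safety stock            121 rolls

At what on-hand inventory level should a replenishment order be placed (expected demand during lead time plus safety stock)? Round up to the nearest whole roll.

Daily demand d = 111,500 / 300 = 371.667 rolls/day
Demand during lead time = 371.667 × 20 = 7,433.33
Reorder point = 7,433.33 + 121 = 7,554.33 → round up

7,555 rolls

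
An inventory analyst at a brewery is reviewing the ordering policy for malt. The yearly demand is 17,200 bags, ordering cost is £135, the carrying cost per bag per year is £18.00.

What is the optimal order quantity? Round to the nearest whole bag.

508 bags

Q* = √(2·D·S / H) = √(2·17,200·135 / 18) = √258,000.0 ≈ 507.94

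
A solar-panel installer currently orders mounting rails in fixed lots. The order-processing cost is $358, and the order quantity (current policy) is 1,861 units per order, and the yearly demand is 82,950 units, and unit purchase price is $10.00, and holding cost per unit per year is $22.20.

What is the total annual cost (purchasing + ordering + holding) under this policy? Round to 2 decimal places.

$866,114.17

Orders/yr = 82,950/1,861 = 44.573; ordering cost = 44.573 × $358 = $15,957.07
Average inventory = 1,861/2 = 930.5; holding cost = 930.5 × $22.2 = $20,657.10
Purchase cost = D·C = 82,950 × 10 = $829,500.00
Total = $15,957.07 + $20,657.10 + $829,500.00 = $866,114.17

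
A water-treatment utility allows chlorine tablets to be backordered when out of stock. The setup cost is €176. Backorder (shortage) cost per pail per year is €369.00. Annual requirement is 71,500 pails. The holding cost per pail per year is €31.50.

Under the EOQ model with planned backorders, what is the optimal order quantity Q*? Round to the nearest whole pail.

931 pails

Basic EOQ = √(2·71,500·176/31.5) = 893.859
Backorder adjustment √((H+b)/b) = √((31.5+369)/369) = 1.0418
Q* = 893.859 × 1.0418 ≈ 931.23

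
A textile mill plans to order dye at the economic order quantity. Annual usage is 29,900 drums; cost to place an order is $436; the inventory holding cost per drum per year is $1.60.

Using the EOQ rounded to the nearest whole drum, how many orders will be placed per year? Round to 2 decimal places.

7.41 orders per year

EOQ = √(2DS/H) = √(2 × 29,900 × 436 / 1.6)
    = √(16,295,500.00) ≈ 4,036.77 → Q = 4,037
N = D/Q = 29,900/4,037 ≈ 7.406 orders/yr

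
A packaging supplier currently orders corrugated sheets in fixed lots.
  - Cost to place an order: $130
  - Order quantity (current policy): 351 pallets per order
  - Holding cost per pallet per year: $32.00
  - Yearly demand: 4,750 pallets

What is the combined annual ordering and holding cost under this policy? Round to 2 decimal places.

$7,375.26

Annual ordering cost = (D/Q)·S = (4,750/351) × 130 = $1,759.26
Annual holding cost  = (Q/2)·H = (351/2) × 32 = $5,616.00
Total = $1,759.26 + $5,616.00 = $7,375.26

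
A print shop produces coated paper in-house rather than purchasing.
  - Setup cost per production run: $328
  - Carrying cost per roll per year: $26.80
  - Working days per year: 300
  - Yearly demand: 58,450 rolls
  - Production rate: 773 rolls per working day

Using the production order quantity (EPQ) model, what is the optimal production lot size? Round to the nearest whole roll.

1,383 rolls

Daily demand d = 58,450/300 = 194.833; p = 773; 1 − d/p = 0.74795
EPQ = √(2DS / (H(1 − d/p)))
    = √(2 × 58,450 × 328 / (26.8 × 0.74795)) ≈ 1,383.06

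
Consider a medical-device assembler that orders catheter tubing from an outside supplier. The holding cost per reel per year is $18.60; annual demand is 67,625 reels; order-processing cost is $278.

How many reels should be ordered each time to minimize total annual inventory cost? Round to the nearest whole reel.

1,422 reels

Optimal lot size Q* = (2 × 67,625 × $278 / $18.6)^½ ≈ 1,421.79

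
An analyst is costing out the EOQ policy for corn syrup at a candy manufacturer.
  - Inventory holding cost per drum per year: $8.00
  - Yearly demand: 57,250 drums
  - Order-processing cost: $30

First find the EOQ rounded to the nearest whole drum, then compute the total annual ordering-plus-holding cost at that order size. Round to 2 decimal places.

$5,242.14

EOQ = √(2DS/H) = √(2 × 57,250 × 30 / 8)
    = √(429,375.00) ≈ 655.27 → Q = 655 drums
Annual ordering cost = (D/Q)·S = (57,250/655) × 30 = $2,622.14
Annual holding cost  = (Q/2)·H = (655/2) × 8 = $2,620.00
Total = $2,622.14 + $2,620.00 = $5,242.14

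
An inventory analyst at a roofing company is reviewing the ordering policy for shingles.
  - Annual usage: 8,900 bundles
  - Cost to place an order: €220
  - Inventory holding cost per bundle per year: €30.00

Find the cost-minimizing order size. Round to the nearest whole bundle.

EOQ = √(2DS/H) = √(2 × 8,900 × 220 / 30)
    = √(130,533.33) ≈ 361.29

361 bundles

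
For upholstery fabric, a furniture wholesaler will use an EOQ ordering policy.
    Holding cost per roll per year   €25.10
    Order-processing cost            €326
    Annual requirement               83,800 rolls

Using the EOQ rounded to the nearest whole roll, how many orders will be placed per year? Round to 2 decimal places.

EOQ = √(2DS/H) = √(2 × 83,800 × 326 / 25.1)
    = √(2,176,796.81) ≈ 1,475.40 → Q = 1,475
Orders per year = D/Q = 83,800 / 1,475 = 56.814

56.81 orders per year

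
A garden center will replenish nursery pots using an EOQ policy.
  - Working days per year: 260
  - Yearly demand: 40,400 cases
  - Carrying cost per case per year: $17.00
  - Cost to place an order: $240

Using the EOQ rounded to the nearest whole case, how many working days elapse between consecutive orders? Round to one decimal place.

6.9 days

2DS/H = 2·40,400·240/17 = 1,140,705.88
EOQ = √1,140,705.88 ≈ 1,068.04 → Q = 1,068 cases
T = Q/D × 260 days = 1,068/40,400 × 260 = 6.873 days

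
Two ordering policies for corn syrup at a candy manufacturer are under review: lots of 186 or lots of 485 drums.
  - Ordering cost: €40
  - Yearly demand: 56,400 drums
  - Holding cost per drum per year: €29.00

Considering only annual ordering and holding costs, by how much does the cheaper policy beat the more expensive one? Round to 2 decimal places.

€3,141.99

Annual cost at Q: ordering D·S/Q plus holding Q·H/2.
TC(186) = (56,400/186)×40 + (186/2)×29 = €14,826.03
TC(485) = (56,400/485)×40 + (485/2)×29 = €11,684.05
|ΔTC| = |€14,826.03 − €11,684.05| = €3,141.99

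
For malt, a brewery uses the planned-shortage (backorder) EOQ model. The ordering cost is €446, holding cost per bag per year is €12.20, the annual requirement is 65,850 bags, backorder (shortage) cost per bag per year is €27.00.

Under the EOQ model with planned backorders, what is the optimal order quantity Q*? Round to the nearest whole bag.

2,644 bags

Basic EOQ = √(2·65,850·446/12.2) = 2,194.221
Backorder adjustment √((H+b)/b) = √((12.2+27)/27) = 1.2049
Q* = 2,194.221 × 1.2049 ≈ 2,643.88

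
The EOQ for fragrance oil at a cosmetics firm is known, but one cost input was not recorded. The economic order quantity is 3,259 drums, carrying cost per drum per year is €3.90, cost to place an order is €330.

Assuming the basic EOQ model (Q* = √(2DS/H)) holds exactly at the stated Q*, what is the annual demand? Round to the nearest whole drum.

62,761 drums per year

EOQ relation: Q² = 2DS/H, so rearrange for the unknown.
D = Q²H / (2S) = 3,259² × 3.9 / (2 × 330) = 62,760.93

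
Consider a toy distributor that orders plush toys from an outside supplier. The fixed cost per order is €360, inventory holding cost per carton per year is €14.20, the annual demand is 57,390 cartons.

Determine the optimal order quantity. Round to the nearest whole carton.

1,706 cartons

Optimal lot size Q* = (2 × 57,390 × €360 / €14.2)^½ ≈ 1,705.85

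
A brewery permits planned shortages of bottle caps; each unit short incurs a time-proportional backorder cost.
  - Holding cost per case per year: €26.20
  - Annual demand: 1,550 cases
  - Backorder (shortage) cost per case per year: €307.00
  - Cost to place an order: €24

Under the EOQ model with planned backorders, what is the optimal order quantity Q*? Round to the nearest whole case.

56 cases

Q* = √(2DS/H) · √((H + b)/b)
   = √(2 × 1,550 × 24 / 26.2) · √((26.2 + 307) / 307)
   = 53.289 × 1.0418 ≈ 55.52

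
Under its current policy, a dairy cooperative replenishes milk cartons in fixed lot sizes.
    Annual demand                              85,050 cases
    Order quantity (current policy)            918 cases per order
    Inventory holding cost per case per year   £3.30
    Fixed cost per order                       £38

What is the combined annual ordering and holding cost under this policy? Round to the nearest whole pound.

Annual ordering cost = (D/Q)·S = (85,050/918) × 38 = £3,520.59
Annual holding cost  = (Q/2)·H = (918/2) × 3.3 = £1,514.70
Total = £3,520.59 + £1,514.70 = £5,035.29

£5,035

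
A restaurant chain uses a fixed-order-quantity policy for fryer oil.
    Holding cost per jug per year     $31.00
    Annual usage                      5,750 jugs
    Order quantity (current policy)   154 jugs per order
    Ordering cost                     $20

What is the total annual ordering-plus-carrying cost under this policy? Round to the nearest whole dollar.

Orders/yr = 5,750/154 = 37.338; ordering cost = 37.338 × $20 = $746.75
Average inventory = 154/2 = 77; holding cost = 77 × $31 = $2,387.00
Total = $746.75 + $2,387.00 = $3,133.75

$3,134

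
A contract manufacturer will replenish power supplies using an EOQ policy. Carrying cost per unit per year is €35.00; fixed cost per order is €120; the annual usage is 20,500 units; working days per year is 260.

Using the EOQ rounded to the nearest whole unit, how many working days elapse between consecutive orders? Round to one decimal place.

Optimal lot size Q* = (2 × 20,500 × €120 / €35)^½ ≈ 374.93 → Q = 375 units
Cycle time = (working days × Q)/D = (260 × 375) / 20,500 = 4.756 days

4.8 days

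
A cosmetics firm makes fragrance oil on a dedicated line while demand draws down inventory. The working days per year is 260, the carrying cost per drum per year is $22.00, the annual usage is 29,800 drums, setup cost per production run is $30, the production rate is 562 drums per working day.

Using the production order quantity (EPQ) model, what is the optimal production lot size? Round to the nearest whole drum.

320 drums

Daily demand d = 29,800/260 = 114.615; p = 562; 1 − d/p = 0.79606
EPQ = √(2DS / (H(1 − d/p)))
    = √(2 × 29,800 × 30 / (22 × 0.79606)) ≈ 319.52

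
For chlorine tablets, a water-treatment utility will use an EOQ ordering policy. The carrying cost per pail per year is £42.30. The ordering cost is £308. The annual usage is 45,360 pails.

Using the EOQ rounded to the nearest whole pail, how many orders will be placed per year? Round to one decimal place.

55.8 orders per year

Optimal lot size Q* = (2 × 45,360 × £308 / £42.3)^½ ≈ 812.75 → Q = 813
Orders per year = D/Q = 45,360 / 813 = 55.793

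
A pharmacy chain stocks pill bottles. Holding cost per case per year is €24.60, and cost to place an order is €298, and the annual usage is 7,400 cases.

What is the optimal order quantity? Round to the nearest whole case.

423 cases

2DS/H = 2·7,400·298/24.6 = 179,284.55
EOQ = √179,284.55 ≈ 423.42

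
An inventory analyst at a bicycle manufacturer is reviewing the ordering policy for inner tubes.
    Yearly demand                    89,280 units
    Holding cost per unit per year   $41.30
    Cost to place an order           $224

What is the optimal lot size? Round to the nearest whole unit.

EOQ = √(2DS/H) = √(2 × 89,280 × 224 / 41.3)
    = √(968,461.02) ≈ 984.10

984 units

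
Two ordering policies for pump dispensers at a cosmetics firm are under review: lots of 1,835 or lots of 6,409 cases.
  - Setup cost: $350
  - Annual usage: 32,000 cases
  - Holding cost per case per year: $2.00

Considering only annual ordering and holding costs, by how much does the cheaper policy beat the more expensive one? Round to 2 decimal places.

For each Q, cost = (D/Q)·S + (Q/2)·H.
TC(1,835) = (32,000/1,835)×350 + (1,835/2)×2 = $7,938.54
TC(6,409) = (32,000/6,409)×350 + (6,409/2)×2 = $8,156.54
Lots of 1,835 are cheaper by $218.00.

$218.00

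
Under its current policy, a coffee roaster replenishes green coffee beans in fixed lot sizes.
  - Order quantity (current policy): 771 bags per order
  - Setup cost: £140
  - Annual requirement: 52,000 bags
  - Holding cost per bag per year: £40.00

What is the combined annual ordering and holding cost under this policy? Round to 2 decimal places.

£24,862.28

Annual ordering cost = (D/Q)·S = (52,000/771) × 140 = £9,442.28
Annual holding cost  = (Q/2)·H = (771/2) × 40 = £15,420.00
Total = £9,442.28 + £15,420.00 = £24,862.28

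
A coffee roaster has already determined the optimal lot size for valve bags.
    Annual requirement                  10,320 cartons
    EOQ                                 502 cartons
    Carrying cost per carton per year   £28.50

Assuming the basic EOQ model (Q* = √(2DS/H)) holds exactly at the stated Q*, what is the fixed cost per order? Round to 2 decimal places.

£347.97

EOQ relation: Q² = 2DS/H, so rearrange for the unknown.
S = Q²H / (2D) = 502² × 28.5 / (2 × 10,320) = 347.9706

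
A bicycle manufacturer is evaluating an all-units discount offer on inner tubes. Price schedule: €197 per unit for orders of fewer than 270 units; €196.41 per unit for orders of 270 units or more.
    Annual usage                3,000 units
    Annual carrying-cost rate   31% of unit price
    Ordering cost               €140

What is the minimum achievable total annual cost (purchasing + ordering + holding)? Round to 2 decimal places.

H₁ = 31%×€197 = €61.0700;  H₂ = 31%×€196.41 = €60.8871
EOQ₁ = √(2×3,000×140/61.0700) = 117.28  (< 270, feasible at tier 1)
EOQ₂ = √(2×3,000×140/60.8871) = 117.46  (< 270 → use Q = 270 at tier-2 price)
TC(tier 1 (EOQ₁), Q≈117.3) = €598,162.32
TC(tier 2, Q≈270.0) = €599,005.31
Minimum at tier 1 (EOQ₁): €598,162.32

€598,162.32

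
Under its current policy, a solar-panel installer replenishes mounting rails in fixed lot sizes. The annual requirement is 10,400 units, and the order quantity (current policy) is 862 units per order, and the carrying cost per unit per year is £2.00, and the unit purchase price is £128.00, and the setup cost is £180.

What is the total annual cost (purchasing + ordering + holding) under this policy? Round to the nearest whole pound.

Orders/yr = 10,400/862 = 12.065; ordering cost = 12.065 × £180 = £2,171.69
Average inventory = 862/2 = 431; holding cost = 431 × £2 = £862.00
Purchase cost = D·C = 10,400 × 128 = £1,331,200.00
Total = £2,171.69 + £862.00 + £1,331,200.00 = £1,334,233.69

£1,334,234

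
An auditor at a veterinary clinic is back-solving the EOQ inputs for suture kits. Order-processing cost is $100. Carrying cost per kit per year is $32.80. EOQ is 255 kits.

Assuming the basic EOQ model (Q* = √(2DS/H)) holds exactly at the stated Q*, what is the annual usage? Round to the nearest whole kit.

EOQ relation: Q² = 2DS/H, so rearrange for the unknown.
D = Q²H / (2S) = 255² × 32.8 / (2 × 100) = 10,664.10

10,664 kits per year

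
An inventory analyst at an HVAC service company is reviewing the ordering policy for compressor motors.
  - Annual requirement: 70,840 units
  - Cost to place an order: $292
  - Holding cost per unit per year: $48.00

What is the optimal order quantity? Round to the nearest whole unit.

928 units

EOQ = √(2DS/H) = √(2 × 70,840 × 292 / 48)
    = √(861,886.67) ≈ 928.38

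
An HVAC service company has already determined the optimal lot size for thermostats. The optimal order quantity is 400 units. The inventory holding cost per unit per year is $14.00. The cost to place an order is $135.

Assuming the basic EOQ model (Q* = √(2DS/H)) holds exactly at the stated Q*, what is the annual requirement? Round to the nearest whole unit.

From Q* = √(2DS/H) ⇒ Q*² = 2DS/H.
D = Q²H / (2S) = 400² × 14 / (2 × 135) = 8,296.30

8,296 units per year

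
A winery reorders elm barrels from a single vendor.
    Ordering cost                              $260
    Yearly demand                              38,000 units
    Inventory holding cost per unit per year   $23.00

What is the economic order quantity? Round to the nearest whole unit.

EOQ = √(2DS/H) = √(2 × 38,000 × 260 / 23)
    = √(859,130.43) ≈ 926.89

927 units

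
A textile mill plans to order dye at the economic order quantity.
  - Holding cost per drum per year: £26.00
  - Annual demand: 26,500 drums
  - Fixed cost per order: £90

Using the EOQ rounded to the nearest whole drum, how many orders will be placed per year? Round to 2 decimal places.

61.92 orders per year

Q* = √(2·D·S / H) = √(2·26,500·90 / 26) = √183,461.5 ≈ 428.32 → Q = 428
N = D/Q = 26,500/428 ≈ 61.916 orders/yr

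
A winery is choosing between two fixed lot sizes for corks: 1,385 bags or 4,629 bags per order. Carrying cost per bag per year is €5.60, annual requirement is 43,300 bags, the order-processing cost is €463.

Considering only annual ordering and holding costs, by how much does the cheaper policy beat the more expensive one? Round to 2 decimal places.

For each Q, cost = (D/Q)·S + (Q/2)·H.
TC(1,385) = (43,300/1,385)×463 + (1,385/2)×5.6 = €18,353.02
TC(4,629) = (43,300/4,629)×463 + (4,629/2)×5.6 = €17,292.14
Cheaper: Q = 4,629.  Difference = €1,060.88

€1,060.88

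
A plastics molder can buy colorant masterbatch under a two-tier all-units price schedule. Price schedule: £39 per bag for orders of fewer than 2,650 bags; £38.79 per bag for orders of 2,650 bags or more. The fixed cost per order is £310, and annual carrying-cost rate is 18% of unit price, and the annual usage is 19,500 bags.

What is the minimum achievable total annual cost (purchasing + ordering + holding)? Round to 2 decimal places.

£767,937.55

H₁ = 18%×£39 = £7.0200;  H₂ = 18%×£38.79 = £6.9822
EOQ₁ = √(2×19,500×310/7.0200) = 1,312.33  (< 2,650, feasible at tier 1)
EOQ₂ = √(2×19,500×310/6.9822) = 1,315.88  (< 2,650 → use Q = 2,650 at tier-2 price)
TC(tier 1 (EOQ₁), Q≈1,312.3) = £769,712.59
TC(tier 2, Q≈2,650.0) = £767,937.55
Minimum at tier 2: £767,937.55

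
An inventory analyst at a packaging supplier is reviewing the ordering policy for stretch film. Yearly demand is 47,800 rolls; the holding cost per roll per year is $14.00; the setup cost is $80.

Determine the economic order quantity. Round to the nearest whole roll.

739 rolls

2DS/H = 2·47,800·80/14 = 546,285.71
EOQ = √546,285.71 ≈ 739.11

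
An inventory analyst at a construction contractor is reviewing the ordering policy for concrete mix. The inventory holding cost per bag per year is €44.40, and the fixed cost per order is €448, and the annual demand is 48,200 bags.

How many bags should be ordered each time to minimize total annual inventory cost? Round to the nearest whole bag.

EOQ = √(2DS/H) = √(2 × 48,200 × 448 / 44.4)
    = √(972,684.68) ≈ 986.25

986 bags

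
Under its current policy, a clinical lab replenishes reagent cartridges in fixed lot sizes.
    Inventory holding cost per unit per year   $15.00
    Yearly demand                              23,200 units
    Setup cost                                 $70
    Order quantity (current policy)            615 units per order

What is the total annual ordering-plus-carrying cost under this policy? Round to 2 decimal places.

$7,253.15

Orders/yr = 23,200/615 = 37.724; ordering cost = 37.724 × $70 = $2,640.65
Average inventory = 615/2 = 307.5; holding cost = 307.5 × $15 = $4,612.50
Total = $2,640.65 + $4,612.50 = $7,253.15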